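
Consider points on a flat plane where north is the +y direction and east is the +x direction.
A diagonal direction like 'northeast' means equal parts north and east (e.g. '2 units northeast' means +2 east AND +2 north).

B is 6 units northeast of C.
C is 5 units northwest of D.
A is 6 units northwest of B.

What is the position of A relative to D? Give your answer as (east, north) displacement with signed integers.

Answer: A is at (east=-5, north=17) relative to D.

Derivation:
Place D at the origin (east=0, north=0).
  C is 5 units northwest of D: delta (east=-5, north=+5); C at (east=-5, north=5).
  B is 6 units northeast of C: delta (east=+6, north=+6); B at (east=1, north=11).
  A is 6 units northwest of B: delta (east=-6, north=+6); A at (east=-5, north=17).
Therefore A relative to D: (east=-5, north=17).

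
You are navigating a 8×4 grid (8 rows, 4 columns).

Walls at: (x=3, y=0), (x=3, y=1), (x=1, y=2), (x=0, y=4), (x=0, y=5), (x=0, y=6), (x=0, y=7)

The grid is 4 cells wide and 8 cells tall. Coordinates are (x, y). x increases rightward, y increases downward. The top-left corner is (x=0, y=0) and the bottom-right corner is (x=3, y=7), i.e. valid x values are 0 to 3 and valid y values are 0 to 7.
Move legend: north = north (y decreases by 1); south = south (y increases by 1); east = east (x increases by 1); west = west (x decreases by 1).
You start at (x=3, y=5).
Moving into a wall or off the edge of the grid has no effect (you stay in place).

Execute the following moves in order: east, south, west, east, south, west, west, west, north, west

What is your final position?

Start: (x=3, y=5)
  east (east): blocked, stay at (x=3, y=5)
  south (south): (x=3, y=5) -> (x=3, y=6)
  west (west): (x=3, y=6) -> (x=2, y=6)
  east (east): (x=2, y=6) -> (x=3, y=6)
  south (south): (x=3, y=6) -> (x=3, y=7)
  west (west): (x=3, y=7) -> (x=2, y=7)
  west (west): (x=2, y=7) -> (x=1, y=7)
  west (west): blocked, stay at (x=1, y=7)
  north (north): (x=1, y=7) -> (x=1, y=6)
  west (west): blocked, stay at (x=1, y=6)
Final: (x=1, y=6)

Answer: Final position: (x=1, y=6)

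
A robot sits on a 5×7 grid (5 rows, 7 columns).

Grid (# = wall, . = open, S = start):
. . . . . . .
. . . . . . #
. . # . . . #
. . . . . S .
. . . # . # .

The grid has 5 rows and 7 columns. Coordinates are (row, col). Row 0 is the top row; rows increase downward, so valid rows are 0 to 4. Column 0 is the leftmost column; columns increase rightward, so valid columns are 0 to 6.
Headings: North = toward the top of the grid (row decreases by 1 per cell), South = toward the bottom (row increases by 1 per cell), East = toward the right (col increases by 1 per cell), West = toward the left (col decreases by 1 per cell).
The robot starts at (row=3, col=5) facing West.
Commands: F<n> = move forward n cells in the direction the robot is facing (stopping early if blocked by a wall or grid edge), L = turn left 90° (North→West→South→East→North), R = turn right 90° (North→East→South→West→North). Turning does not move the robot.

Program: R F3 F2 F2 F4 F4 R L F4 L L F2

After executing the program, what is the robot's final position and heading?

Answer: Final position: (row=2, col=5), facing South

Derivation:
Start: (row=3, col=5), facing West
  R: turn right, now facing North
  F3: move forward 3, now at (row=0, col=5)
  F2: move forward 0/2 (blocked), now at (row=0, col=5)
  F2: move forward 0/2 (blocked), now at (row=0, col=5)
  F4: move forward 0/4 (blocked), now at (row=0, col=5)
  F4: move forward 0/4 (blocked), now at (row=0, col=5)
  R: turn right, now facing East
  L: turn left, now facing North
  F4: move forward 0/4 (blocked), now at (row=0, col=5)
  L: turn left, now facing West
  L: turn left, now facing South
  F2: move forward 2, now at (row=2, col=5)
Final: (row=2, col=5), facing South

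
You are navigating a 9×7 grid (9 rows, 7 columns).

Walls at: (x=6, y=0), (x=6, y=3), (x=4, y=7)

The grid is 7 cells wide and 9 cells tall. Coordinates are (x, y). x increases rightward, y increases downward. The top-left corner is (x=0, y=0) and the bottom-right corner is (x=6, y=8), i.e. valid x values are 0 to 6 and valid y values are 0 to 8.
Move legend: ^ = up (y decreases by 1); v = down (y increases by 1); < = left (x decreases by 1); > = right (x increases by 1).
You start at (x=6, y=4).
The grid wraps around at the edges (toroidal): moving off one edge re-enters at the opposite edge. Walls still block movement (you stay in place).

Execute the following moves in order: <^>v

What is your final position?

Start: (x=6, y=4)
  < (left): (x=6, y=4) -> (x=5, y=4)
  ^ (up): (x=5, y=4) -> (x=5, y=3)
  > (right): blocked, stay at (x=5, y=3)
  v (down): (x=5, y=3) -> (x=5, y=4)
Final: (x=5, y=4)

Answer: Final position: (x=5, y=4)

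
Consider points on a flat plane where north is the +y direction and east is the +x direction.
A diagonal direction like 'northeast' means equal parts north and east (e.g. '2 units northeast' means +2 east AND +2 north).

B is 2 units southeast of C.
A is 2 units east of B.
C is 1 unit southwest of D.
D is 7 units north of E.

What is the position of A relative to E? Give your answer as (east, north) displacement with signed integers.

Answer: A is at (east=3, north=4) relative to E.

Derivation:
Place E at the origin (east=0, north=0).
  D is 7 units north of E: delta (east=+0, north=+7); D at (east=0, north=7).
  C is 1 unit southwest of D: delta (east=-1, north=-1); C at (east=-1, north=6).
  B is 2 units southeast of C: delta (east=+2, north=-2); B at (east=1, north=4).
  A is 2 units east of B: delta (east=+2, north=+0); A at (east=3, north=4).
Therefore A relative to E: (east=3, north=4).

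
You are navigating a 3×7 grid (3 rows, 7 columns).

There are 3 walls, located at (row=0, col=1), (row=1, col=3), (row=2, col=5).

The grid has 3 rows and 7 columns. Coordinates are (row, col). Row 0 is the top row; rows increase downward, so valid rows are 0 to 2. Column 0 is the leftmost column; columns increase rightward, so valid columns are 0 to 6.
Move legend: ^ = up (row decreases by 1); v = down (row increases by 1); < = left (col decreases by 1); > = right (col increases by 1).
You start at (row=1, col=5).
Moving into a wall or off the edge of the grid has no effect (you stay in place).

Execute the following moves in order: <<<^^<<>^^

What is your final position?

Start: (row=1, col=5)
  < (left): (row=1, col=5) -> (row=1, col=4)
  < (left): blocked, stay at (row=1, col=4)
  < (left): blocked, stay at (row=1, col=4)
  ^ (up): (row=1, col=4) -> (row=0, col=4)
  ^ (up): blocked, stay at (row=0, col=4)
  < (left): (row=0, col=4) -> (row=0, col=3)
  < (left): (row=0, col=3) -> (row=0, col=2)
  > (right): (row=0, col=2) -> (row=0, col=3)
  ^ (up): blocked, stay at (row=0, col=3)
  ^ (up): blocked, stay at (row=0, col=3)
Final: (row=0, col=3)

Answer: Final position: (row=0, col=3)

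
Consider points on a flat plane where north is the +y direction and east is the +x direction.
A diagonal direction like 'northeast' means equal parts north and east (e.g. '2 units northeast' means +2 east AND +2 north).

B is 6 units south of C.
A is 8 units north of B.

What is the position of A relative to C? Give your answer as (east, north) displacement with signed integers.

Answer: A is at (east=0, north=2) relative to C.

Derivation:
Place C at the origin (east=0, north=0).
  B is 6 units south of C: delta (east=+0, north=-6); B at (east=0, north=-6).
  A is 8 units north of B: delta (east=+0, north=+8); A at (east=0, north=2).
Therefore A relative to C: (east=0, north=2).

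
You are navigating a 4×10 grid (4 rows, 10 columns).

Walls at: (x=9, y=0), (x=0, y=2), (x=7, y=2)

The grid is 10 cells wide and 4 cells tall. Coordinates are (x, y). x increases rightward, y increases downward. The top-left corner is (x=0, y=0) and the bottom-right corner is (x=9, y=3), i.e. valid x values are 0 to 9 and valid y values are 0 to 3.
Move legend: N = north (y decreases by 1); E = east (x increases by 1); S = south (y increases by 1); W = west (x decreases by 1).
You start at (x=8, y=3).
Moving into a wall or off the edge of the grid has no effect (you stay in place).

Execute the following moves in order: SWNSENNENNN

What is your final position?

Start: (x=8, y=3)
  S (south): blocked, stay at (x=8, y=3)
  W (west): (x=8, y=3) -> (x=7, y=3)
  N (north): blocked, stay at (x=7, y=3)
  S (south): blocked, stay at (x=7, y=3)
  E (east): (x=7, y=3) -> (x=8, y=3)
  N (north): (x=8, y=3) -> (x=8, y=2)
  N (north): (x=8, y=2) -> (x=8, y=1)
  E (east): (x=8, y=1) -> (x=9, y=1)
  [×3]N (north): blocked, stay at (x=9, y=1)
Final: (x=9, y=1)

Answer: Final position: (x=9, y=1)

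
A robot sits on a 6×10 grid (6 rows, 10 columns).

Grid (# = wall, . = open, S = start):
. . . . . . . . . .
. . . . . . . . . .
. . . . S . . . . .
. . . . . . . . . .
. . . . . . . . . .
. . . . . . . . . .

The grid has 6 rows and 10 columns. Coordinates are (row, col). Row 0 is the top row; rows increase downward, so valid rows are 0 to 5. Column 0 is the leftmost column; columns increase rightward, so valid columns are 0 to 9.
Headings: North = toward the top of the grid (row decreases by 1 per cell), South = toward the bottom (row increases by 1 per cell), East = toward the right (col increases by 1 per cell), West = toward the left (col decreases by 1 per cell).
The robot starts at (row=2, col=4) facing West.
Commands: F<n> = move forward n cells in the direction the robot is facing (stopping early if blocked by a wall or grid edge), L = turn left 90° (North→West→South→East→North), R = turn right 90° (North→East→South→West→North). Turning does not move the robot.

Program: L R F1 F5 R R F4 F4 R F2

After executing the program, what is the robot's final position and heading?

Answer: Final position: (row=4, col=8), facing South

Derivation:
Start: (row=2, col=4), facing West
  L: turn left, now facing South
  R: turn right, now facing West
  F1: move forward 1, now at (row=2, col=3)
  F5: move forward 3/5 (blocked), now at (row=2, col=0)
  R: turn right, now facing North
  R: turn right, now facing East
  F4: move forward 4, now at (row=2, col=4)
  F4: move forward 4, now at (row=2, col=8)
  R: turn right, now facing South
  F2: move forward 2, now at (row=4, col=8)
Final: (row=4, col=8), facing South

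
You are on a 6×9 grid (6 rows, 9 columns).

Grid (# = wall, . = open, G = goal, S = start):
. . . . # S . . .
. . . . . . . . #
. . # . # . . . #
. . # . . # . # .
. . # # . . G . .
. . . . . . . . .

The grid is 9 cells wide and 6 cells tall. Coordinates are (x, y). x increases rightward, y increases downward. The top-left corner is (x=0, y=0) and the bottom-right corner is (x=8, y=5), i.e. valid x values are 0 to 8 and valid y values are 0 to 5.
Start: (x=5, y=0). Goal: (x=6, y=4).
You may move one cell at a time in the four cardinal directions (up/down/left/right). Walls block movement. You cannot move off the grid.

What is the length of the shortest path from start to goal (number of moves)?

BFS from (x=5, y=0) until reaching (x=6, y=4):
  Distance 0: (x=5, y=0)
  Distance 1: (x=6, y=0), (x=5, y=1)
  Distance 2: (x=7, y=0), (x=4, y=1), (x=6, y=1), (x=5, y=2)
  Distance 3: (x=8, y=0), (x=3, y=1), (x=7, y=1), (x=6, y=2)
  Distance 4: (x=3, y=0), (x=2, y=1), (x=3, y=2), (x=7, y=2), (x=6, y=3)
  Distance 5: (x=2, y=0), (x=1, y=1), (x=3, y=3), (x=6, y=4)  <- goal reached here
One shortest path (5 moves): (x=5, y=0) -> (x=6, y=0) -> (x=6, y=1) -> (x=6, y=2) -> (x=6, y=3) -> (x=6, y=4)

Answer: Shortest path length: 5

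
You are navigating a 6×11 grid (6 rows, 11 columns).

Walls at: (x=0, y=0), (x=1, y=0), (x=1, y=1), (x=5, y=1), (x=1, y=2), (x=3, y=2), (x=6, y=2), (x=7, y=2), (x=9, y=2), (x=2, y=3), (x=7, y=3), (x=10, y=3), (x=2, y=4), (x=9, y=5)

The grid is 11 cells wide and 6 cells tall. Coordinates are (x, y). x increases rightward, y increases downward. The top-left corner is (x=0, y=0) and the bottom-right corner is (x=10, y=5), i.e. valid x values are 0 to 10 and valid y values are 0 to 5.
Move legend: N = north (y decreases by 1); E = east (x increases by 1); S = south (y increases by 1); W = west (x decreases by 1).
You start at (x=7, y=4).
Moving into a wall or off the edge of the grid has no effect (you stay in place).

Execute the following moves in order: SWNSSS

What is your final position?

Start: (x=7, y=4)
  S (south): (x=7, y=4) -> (x=7, y=5)
  W (west): (x=7, y=5) -> (x=6, y=5)
  N (north): (x=6, y=5) -> (x=6, y=4)
  S (south): (x=6, y=4) -> (x=6, y=5)
  S (south): blocked, stay at (x=6, y=5)
  S (south): blocked, stay at (x=6, y=5)
Final: (x=6, y=5)

Answer: Final position: (x=6, y=5)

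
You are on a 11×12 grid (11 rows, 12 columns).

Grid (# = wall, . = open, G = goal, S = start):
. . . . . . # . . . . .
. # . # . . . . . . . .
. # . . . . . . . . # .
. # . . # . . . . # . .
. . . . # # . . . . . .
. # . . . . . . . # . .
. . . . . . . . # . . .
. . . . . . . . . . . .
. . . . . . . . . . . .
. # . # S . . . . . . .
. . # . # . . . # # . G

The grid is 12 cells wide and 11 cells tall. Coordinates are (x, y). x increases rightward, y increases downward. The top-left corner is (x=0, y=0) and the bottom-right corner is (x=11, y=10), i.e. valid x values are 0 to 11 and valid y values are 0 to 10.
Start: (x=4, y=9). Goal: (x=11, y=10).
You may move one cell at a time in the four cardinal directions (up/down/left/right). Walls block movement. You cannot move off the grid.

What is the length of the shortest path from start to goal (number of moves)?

BFS from (x=4, y=9) until reaching (x=11, y=10):
  Distance 0: (x=4, y=9)
  Distance 1: (x=4, y=8), (x=5, y=9)
  Distance 2: (x=4, y=7), (x=3, y=8), (x=5, y=8), (x=6, y=9), (x=5, y=10)
  Distance 3: (x=4, y=6), (x=3, y=7), (x=5, y=7), (x=2, y=8), (x=6, y=8), (x=7, y=9), (x=6, y=10)
  Distance 4: (x=4, y=5), (x=3, y=6), (x=5, y=6), (x=2, y=7), (x=6, y=7), (x=1, y=8), (x=7, y=8), (x=2, y=9), (x=8, y=9), (x=7, y=10)
  Distance 5: (x=3, y=5), (x=5, y=5), (x=2, y=6), (x=6, y=6), (x=1, y=7), (x=7, y=7), (x=0, y=8), (x=8, y=8), (x=9, y=9)
  Distance 6: (x=3, y=4), (x=2, y=5), (x=6, y=5), (x=1, y=6), (x=7, y=6), (x=0, y=7), (x=8, y=7), (x=9, y=8), (x=0, y=9), (x=10, y=9)
  Distance 7: (x=3, y=3), (x=2, y=4), (x=6, y=4), (x=7, y=5), (x=0, y=6), (x=9, y=7), (x=10, y=8), (x=11, y=9), (x=0, y=10), (x=10, y=10)
  Distance 8: (x=3, y=2), (x=2, y=3), (x=6, y=3), (x=1, y=4), (x=7, y=4), (x=0, y=5), (x=8, y=5), (x=9, y=6), (x=10, y=7), (x=11, y=8), (x=1, y=10), (x=11, y=10)  <- goal reached here
One shortest path (8 moves): (x=4, y=9) -> (x=5, y=9) -> (x=6, y=9) -> (x=7, y=9) -> (x=8, y=9) -> (x=9, y=9) -> (x=10, y=9) -> (x=11, y=9) -> (x=11, y=10)

Answer: Shortest path length: 8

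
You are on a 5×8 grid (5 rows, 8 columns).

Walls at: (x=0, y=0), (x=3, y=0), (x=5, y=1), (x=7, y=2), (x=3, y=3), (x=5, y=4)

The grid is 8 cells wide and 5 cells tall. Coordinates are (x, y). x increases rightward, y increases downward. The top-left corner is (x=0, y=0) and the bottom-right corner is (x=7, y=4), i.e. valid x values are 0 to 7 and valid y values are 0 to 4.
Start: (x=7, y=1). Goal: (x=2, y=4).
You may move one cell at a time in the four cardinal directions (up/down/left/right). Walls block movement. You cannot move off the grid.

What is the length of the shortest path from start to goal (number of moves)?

BFS from (x=7, y=1) until reaching (x=2, y=4):
  Distance 0: (x=7, y=1)
  Distance 1: (x=7, y=0), (x=6, y=1)
  Distance 2: (x=6, y=0), (x=6, y=2)
  Distance 3: (x=5, y=0), (x=5, y=2), (x=6, y=3)
  Distance 4: (x=4, y=0), (x=4, y=2), (x=5, y=3), (x=7, y=3), (x=6, y=4)
  Distance 5: (x=4, y=1), (x=3, y=2), (x=4, y=3), (x=7, y=4)
  Distance 6: (x=3, y=1), (x=2, y=2), (x=4, y=4)
  Distance 7: (x=2, y=1), (x=1, y=2), (x=2, y=3), (x=3, y=4)
  Distance 8: (x=2, y=0), (x=1, y=1), (x=0, y=2), (x=1, y=3), (x=2, y=4)  <- goal reached here
One shortest path (8 moves): (x=7, y=1) -> (x=6, y=1) -> (x=6, y=2) -> (x=5, y=2) -> (x=4, y=2) -> (x=3, y=2) -> (x=2, y=2) -> (x=2, y=3) -> (x=2, y=4)

Answer: Shortest path length: 8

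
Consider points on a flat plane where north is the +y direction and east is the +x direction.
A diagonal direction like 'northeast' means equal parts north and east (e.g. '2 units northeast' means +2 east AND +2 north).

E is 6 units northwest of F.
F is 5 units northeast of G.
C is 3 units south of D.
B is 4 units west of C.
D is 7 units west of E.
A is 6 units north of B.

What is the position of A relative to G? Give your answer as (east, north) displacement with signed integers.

Answer: A is at (east=-12, north=14) relative to G.

Derivation:
Place G at the origin (east=0, north=0).
  F is 5 units northeast of G: delta (east=+5, north=+5); F at (east=5, north=5).
  E is 6 units northwest of F: delta (east=-6, north=+6); E at (east=-1, north=11).
  D is 7 units west of E: delta (east=-7, north=+0); D at (east=-8, north=11).
  C is 3 units south of D: delta (east=+0, north=-3); C at (east=-8, north=8).
  B is 4 units west of C: delta (east=-4, north=+0); B at (east=-12, north=8).
  A is 6 units north of B: delta (east=+0, north=+6); A at (east=-12, north=14).
Therefore A relative to G: (east=-12, north=14).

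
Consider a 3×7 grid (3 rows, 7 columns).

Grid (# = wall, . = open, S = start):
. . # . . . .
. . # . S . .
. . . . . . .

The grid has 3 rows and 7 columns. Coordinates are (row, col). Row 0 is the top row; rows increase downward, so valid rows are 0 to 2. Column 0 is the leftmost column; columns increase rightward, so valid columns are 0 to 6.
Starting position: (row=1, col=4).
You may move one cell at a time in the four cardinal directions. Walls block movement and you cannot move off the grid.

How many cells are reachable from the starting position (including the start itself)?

Answer: Reachable cells: 19

Derivation:
BFS flood-fill from (row=1, col=4):
  Distance 0: (row=1, col=4)
  Distance 1: (row=0, col=4), (row=1, col=3), (row=1, col=5), (row=2, col=4)
  Distance 2: (row=0, col=3), (row=0, col=5), (row=1, col=6), (row=2, col=3), (row=2, col=5)
  Distance 3: (row=0, col=6), (row=2, col=2), (row=2, col=6)
  Distance 4: (row=2, col=1)
  Distance 5: (row=1, col=1), (row=2, col=0)
  Distance 6: (row=0, col=1), (row=1, col=0)
  Distance 7: (row=0, col=0)
Total reachable: 19 (grid has 19 open cells total)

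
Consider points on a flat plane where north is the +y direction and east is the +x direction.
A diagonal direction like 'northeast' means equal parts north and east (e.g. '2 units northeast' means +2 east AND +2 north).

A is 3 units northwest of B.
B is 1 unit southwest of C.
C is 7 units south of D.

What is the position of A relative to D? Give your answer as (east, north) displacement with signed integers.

Place D at the origin (east=0, north=0).
  C is 7 units south of D: delta (east=+0, north=-7); C at (east=0, north=-7).
  B is 1 unit southwest of C: delta (east=-1, north=-1); B at (east=-1, north=-8).
  A is 3 units northwest of B: delta (east=-3, north=+3); A at (east=-4, north=-5).
Therefore A relative to D: (east=-4, north=-5).

Answer: A is at (east=-4, north=-5) relative to D.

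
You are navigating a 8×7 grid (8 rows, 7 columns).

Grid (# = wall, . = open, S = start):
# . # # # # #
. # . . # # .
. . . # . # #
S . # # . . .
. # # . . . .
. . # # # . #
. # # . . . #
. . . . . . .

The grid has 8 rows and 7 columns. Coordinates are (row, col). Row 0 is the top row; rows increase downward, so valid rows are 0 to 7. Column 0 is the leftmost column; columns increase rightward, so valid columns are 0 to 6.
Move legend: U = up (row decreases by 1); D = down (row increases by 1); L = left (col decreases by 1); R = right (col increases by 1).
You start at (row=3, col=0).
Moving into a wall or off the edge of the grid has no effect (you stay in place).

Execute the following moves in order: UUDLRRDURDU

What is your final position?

Answer: Final position: (row=1, col=3)

Derivation:
Start: (row=3, col=0)
  U (up): (row=3, col=0) -> (row=2, col=0)
  U (up): (row=2, col=0) -> (row=1, col=0)
  D (down): (row=1, col=0) -> (row=2, col=0)
  L (left): blocked, stay at (row=2, col=0)
  R (right): (row=2, col=0) -> (row=2, col=1)
  R (right): (row=2, col=1) -> (row=2, col=2)
  D (down): blocked, stay at (row=2, col=2)
  U (up): (row=2, col=2) -> (row=1, col=2)
  R (right): (row=1, col=2) -> (row=1, col=3)
  D (down): blocked, stay at (row=1, col=3)
  U (up): blocked, stay at (row=1, col=3)
Final: (row=1, col=3)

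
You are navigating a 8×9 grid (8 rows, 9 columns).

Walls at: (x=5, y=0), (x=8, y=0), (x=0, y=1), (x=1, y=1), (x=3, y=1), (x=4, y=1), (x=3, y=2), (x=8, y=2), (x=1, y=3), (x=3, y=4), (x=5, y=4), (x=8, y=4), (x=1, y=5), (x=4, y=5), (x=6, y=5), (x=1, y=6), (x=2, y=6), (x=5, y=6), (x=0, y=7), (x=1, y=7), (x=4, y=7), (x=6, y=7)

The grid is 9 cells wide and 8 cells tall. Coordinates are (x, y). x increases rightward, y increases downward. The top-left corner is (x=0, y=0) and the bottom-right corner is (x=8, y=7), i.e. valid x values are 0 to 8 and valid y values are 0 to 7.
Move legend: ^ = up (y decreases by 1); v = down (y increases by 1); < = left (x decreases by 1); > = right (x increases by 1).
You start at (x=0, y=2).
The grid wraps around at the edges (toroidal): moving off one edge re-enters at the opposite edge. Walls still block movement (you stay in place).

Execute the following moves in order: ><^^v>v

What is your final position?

Answer: Final position: (x=0, y=4)

Derivation:
Start: (x=0, y=2)
  > (right): (x=0, y=2) -> (x=1, y=2)
  < (left): (x=1, y=2) -> (x=0, y=2)
  ^ (up): blocked, stay at (x=0, y=2)
  ^ (up): blocked, stay at (x=0, y=2)
  v (down): (x=0, y=2) -> (x=0, y=3)
  > (right): blocked, stay at (x=0, y=3)
  v (down): (x=0, y=3) -> (x=0, y=4)
Final: (x=0, y=4)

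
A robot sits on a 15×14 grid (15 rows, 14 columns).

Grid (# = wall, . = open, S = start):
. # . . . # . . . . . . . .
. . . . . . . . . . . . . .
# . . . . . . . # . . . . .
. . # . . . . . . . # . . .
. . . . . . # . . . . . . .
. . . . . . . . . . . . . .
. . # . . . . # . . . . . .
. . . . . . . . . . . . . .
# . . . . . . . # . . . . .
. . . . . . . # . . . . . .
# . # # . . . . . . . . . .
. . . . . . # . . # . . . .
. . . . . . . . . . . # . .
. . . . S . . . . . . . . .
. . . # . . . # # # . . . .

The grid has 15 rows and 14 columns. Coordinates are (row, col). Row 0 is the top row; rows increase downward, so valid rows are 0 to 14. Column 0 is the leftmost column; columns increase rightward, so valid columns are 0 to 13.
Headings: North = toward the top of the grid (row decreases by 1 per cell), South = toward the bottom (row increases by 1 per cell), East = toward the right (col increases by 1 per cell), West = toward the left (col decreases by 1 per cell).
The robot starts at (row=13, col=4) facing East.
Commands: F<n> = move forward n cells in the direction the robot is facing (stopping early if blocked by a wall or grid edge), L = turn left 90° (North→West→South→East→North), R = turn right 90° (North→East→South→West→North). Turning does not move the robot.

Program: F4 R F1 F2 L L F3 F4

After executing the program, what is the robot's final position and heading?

Answer: Final position: (row=9, col=8), facing North

Derivation:
Start: (row=13, col=4), facing East
  F4: move forward 4, now at (row=13, col=8)
  R: turn right, now facing South
  F1: move forward 0/1 (blocked), now at (row=13, col=8)
  F2: move forward 0/2 (blocked), now at (row=13, col=8)
  L: turn left, now facing East
  L: turn left, now facing North
  F3: move forward 3, now at (row=10, col=8)
  F4: move forward 1/4 (blocked), now at (row=9, col=8)
Final: (row=9, col=8), facing North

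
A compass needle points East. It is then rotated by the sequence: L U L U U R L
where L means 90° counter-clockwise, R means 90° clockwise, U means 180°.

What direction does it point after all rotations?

Answer: Final heading: East

Derivation:
Start: East
  L (left (90° counter-clockwise)) -> North
  U (U-turn (180°)) -> South
  L (left (90° counter-clockwise)) -> East
  U (U-turn (180°)) -> West
  U (U-turn (180°)) -> East
  R (right (90° clockwise)) -> South
  L (left (90° counter-clockwise)) -> East
Final: East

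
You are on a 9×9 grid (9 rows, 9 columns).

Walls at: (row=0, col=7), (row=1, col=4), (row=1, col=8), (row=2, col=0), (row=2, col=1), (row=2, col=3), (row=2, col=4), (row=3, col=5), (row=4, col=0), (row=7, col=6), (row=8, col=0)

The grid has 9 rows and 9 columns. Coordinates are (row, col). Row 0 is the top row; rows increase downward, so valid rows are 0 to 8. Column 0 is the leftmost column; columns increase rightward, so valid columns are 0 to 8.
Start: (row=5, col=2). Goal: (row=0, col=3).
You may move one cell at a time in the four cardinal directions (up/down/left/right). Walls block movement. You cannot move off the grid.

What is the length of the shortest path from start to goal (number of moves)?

Answer: Shortest path length: 6

Derivation:
BFS from (row=5, col=2) until reaching (row=0, col=3):
  Distance 0: (row=5, col=2)
  Distance 1: (row=4, col=2), (row=5, col=1), (row=5, col=3), (row=6, col=2)
  Distance 2: (row=3, col=2), (row=4, col=1), (row=4, col=3), (row=5, col=0), (row=5, col=4), (row=6, col=1), (row=6, col=3), (row=7, col=2)
  Distance 3: (row=2, col=2), (row=3, col=1), (row=3, col=3), (row=4, col=4), (row=5, col=5), (row=6, col=0), (row=6, col=4), (row=7, col=1), (row=7, col=3), (row=8, col=2)
  Distance 4: (row=1, col=2), (row=3, col=0), (row=3, col=4), (row=4, col=5), (row=5, col=6), (row=6, col=5), (row=7, col=0), (row=7, col=4), (row=8, col=1), (row=8, col=3)
  Distance 5: (row=0, col=2), (row=1, col=1), (row=1, col=3), (row=4, col=6), (row=5, col=7), (row=6, col=6), (row=7, col=5), (row=8, col=4)
  Distance 6: (row=0, col=1), (row=0, col=3), (row=1, col=0), (row=3, col=6), (row=4, col=7), (row=5, col=8), (row=6, col=7), (row=8, col=5)  <- goal reached here
One shortest path (6 moves): (row=5, col=2) -> (row=4, col=2) -> (row=3, col=2) -> (row=2, col=2) -> (row=1, col=2) -> (row=1, col=3) -> (row=0, col=3)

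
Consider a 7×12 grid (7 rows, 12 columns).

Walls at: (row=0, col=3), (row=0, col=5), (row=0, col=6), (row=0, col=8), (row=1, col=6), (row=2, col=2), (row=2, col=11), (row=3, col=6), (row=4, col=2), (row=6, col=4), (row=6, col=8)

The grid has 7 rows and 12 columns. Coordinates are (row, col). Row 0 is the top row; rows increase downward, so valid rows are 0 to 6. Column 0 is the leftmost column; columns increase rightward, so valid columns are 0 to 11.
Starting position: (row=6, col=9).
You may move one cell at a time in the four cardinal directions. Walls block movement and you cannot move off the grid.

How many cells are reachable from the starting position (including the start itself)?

Answer: Reachable cells: 73

Derivation:
BFS flood-fill from (row=6, col=9):
  Distance 0: (row=6, col=9)
  Distance 1: (row=5, col=9), (row=6, col=10)
  Distance 2: (row=4, col=9), (row=5, col=8), (row=5, col=10), (row=6, col=11)
  Distance 3: (row=3, col=9), (row=4, col=8), (row=4, col=10), (row=5, col=7), (row=5, col=11)
  Distance 4: (row=2, col=9), (row=3, col=8), (row=3, col=10), (row=4, col=7), (row=4, col=11), (row=5, col=6), (row=6, col=7)
  Distance 5: (row=1, col=9), (row=2, col=8), (row=2, col=10), (row=3, col=7), (row=3, col=11), (row=4, col=6), (row=5, col=5), (row=6, col=6)
  Distance 6: (row=0, col=9), (row=1, col=8), (row=1, col=10), (row=2, col=7), (row=4, col=5), (row=5, col=4), (row=6, col=5)
  Distance 7: (row=0, col=10), (row=1, col=7), (row=1, col=11), (row=2, col=6), (row=3, col=5), (row=4, col=4), (row=5, col=3)
  Distance 8: (row=0, col=7), (row=0, col=11), (row=2, col=5), (row=3, col=4), (row=4, col=3), (row=5, col=2), (row=6, col=3)
  Distance 9: (row=1, col=5), (row=2, col=4), (row=3, col=3), (row=5, col=1), (row=6, col=2)
  Distance 10: (row=1, col=4), (row=2, col=3), (row=3, col=2), (row=4, col=1), (row=5, col=0), (row=6, col=1)
  Distance 11: (row=0, col=4), (row=1, col=3), (row=3, col=1), (row=4, col=0), (row=6, col=0)
  Distance 12: (row=1, col=2), (row=2, col=1), (row=3, col=0)
  Distance 13: (row=0, col=2), (row=1, col=1), (row=2, col=0)
  Distance 14: (row=0, col=1), (row=1, col=0)
  Distance 15: (row=0, col=0)
Total reachable: 73 (grid has 73 open cells total)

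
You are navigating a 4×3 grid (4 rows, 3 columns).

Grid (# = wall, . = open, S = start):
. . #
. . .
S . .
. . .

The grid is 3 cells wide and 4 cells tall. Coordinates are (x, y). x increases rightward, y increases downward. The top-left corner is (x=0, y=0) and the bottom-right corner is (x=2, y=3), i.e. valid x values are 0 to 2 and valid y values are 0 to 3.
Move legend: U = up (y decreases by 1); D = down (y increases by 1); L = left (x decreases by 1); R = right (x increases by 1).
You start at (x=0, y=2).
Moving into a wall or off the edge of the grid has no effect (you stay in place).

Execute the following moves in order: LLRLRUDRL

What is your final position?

Answer: Final position: (x=1, y=2)

Derivation:
Start: (x=0, y=2)
  L (left): blocked, stay at (x=0, y=2)
  L (left): blocked, stay at (x=0, y=2)
  R (right): (x=0, y=2) -> (x=1, y=2)
  L (left): (x=1, y=2) -> (x=0, y=2)
  R (right): (x=0, y=2) -> (x=1, y=2)
  U (up): (x=1, y=2) -> (x=1, y=1)
  D (down): (x=1, y=1) -> (x=1, y=2)
  R (right): (x=1, y=2) -> (x=2, y=2)
  L (left): (x=2, y=2) -> (x=1, y=2)
Final: (x=1, y=2)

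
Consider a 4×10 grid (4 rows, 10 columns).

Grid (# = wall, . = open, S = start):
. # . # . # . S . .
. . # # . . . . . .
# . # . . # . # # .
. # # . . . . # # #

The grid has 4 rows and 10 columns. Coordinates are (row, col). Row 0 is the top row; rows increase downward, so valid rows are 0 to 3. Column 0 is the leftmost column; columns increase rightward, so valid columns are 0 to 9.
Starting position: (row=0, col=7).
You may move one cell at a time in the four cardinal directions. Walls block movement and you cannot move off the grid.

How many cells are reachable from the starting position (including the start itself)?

Answer: Reachable cells: 19

Derivation:
BFS flood-fill from (row=0, col=7):
  Distance 0: (row=0, col=7)
  Distance 1: (row=0, col=6), (row=0, col=8), (row=1, col=7)
  Distance 2: (row=0, col=9), (row=1, col=6), (row=1, col=8)
  Distance 3: (row=1, col=5), (row=1, col=9), (row=2, col=6)
  Distance 4: (row=1, col=4), (row=2, col=9), (row=3, col=6)
  Distance 5: (row=0, col=4), (row=2, col=4), (row=3, col=5)
  Distance 6: (row=2, col=3), (row=3, col=4)
  Distance 7: (row=3, col=3)
Total reachable: 19 (grid has 25 open cells total)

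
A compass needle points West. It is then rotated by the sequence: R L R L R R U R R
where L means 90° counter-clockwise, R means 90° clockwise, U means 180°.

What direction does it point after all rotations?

Answer: Final heading: East

Derivation:
Start: West
  R (right (90° clockwise)) -> North
  L (left (90° counter-clockwise)) -> West
  R (right (90° clockwise)) -> North
  L (left (90° counter-clockwise)) -> West
  R (right (90° clockwise)) -> North
  R (right (90° clockwise)) -> East
  U (U-turn (180°)) -> West
  R (right (90° clockwise)) -> North
  R (right (90° clockwise)) -> East
Final: East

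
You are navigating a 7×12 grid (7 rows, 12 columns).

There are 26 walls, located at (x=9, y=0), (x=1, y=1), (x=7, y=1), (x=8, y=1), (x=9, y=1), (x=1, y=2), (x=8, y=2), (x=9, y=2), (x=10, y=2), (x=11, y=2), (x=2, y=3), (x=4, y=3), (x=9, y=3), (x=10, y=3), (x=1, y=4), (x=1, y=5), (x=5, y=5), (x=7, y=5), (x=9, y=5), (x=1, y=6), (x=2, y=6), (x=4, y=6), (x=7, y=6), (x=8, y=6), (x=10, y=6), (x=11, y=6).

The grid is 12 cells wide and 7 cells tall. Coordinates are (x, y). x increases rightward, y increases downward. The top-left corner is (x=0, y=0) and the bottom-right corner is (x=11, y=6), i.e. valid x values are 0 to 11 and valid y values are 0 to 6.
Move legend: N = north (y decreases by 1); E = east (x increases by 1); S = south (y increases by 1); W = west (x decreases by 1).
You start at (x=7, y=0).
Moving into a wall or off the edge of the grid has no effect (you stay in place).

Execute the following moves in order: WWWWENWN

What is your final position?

Start: (x=7, y=0)
  W (west): (x=7, y=0) -> (x=6, y=0)
  W (west): (x=6, y=0) -> (x=5, y=0)
  W (west): (x=5, y=0) -> (x=4, y=0)
  W (west): (x=4, y=0) -> (x=3, y=0)
  E (east): (x=3, y=0) -> (x=4, y=0)
  N (north): blocked, stay at (x=4, y=0)
  W (west): (x=4, y=0) -> (x=3, y=0)
  N (north): blocked, stay at (x=3, y=0)
Final: (x=3, y=0)

Answer: Final position: (x=3, y=0)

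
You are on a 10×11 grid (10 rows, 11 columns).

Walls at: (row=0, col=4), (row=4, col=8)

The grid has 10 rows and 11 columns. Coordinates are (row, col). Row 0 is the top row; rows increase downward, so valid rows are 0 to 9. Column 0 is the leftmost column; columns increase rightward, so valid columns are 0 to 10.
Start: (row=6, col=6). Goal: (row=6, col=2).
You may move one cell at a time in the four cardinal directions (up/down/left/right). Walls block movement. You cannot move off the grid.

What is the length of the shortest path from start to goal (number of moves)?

Answer: Shortest path length: 4

Derivation:
BFS from (row=6, col=6) until reaching (row=6, col=2):
  Distance 0: (row=6, col=6)
  Distance 1: (row=5, col=6), (row=6, col=5), (row=6, col=7), (row=7, col=6)
  Distance 2: (row=4, col=6), (row=5, col=5), (row=5, col=7), (row=6, col=4), (row=6, col=8), (row=7, col=5), (row=7, col=7), (row=8, col=6)
  Distance 3: (row=3, col=6), (row=4, col=5), (row=4, col=7), (row=5, col=4), (row=5, col=8), (row=6, col=3), (row=6, col=9), (row=7, col=4), (row=7, col=8), (row=8, col=5), (row=8, col=7), (row=9, col=6)
  Distance 4: (row=2, col=6), (row=3, col=5), (row=3, col=7), (row=4, col=4), (row=5, col=3), (row=5, col=9), (row=6, col=2), (row=6, col=10), (row=7, col=3), (row=7, col=9), (row=8, col=4), (row=8, col=8), (row=9, col=5), (row=9, col=7)  <- goal reached here
One shortest path (4 moves): (row=6, col=6) -> (row=6, col=5) -> (row=6, col=4) -> (row=6, col=3) -> (row=6, col=2)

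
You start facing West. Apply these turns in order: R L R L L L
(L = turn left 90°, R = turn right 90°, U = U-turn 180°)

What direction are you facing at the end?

Answer: Final heading: East

Derivation:
Start: West
  R (right (90° clockwise)) -> North
  L (left (90° counter-clockwise)) -> West
  R (right (90° clockwise)) -> North
  L (left (90° counter-clockwise)) -> West
  L (left (90° counter-clockwise)) -> South
  L (left (90° counter-clockwise)) -> East
Final: East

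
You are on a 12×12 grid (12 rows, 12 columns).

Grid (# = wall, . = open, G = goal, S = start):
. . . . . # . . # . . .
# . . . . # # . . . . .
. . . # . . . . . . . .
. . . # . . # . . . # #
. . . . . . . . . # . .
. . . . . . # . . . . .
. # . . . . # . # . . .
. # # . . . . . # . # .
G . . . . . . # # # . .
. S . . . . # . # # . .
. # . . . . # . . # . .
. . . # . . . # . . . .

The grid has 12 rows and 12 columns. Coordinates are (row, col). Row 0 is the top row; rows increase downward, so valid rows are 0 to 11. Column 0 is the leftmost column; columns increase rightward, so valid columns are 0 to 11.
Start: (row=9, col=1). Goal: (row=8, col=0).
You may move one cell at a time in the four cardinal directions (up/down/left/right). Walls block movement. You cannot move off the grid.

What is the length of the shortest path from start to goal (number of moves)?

BFS from (row=9, col=1) until reaching (row=8, col=0):
  Distance 0: (row=9, col=1)
  Distance 1: (row=8, col=1), (row=9, col=0), (row=9, col=2)
  Distance 2: (row=8, col=0), (row=8, col=2), (row=9, col=3), (row=10, col=0), (row=10, col=2)  <- goal reached here
One shortest path (2 moves): (row=9, col=1) -> (row=9, col=0) -> (row=8, col=0)

Answer: Shortest path length: 2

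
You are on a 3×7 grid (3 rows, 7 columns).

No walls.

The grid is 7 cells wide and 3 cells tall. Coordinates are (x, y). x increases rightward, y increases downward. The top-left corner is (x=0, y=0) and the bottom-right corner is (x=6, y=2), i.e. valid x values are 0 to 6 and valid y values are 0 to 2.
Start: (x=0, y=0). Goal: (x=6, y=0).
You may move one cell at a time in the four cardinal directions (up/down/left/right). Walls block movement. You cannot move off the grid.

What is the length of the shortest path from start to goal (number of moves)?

BFS from (x=0, y=0) until reaching (x=6, y=0):
  Distance 0: (x=0, y=0)
  Distance 1: (x=1, y=0), (x=0, y=1)
  Distance 2: (x=2, y=0), (x=1, y=1), (x=0, y=2)
  Distance 3: (x=3, y=0), (x=2, y=1), (x=1, y=2)
  Distance 4: (x=4, y=0), (x=3, y=1), (x=2, y=2)
  Distance 5: (x=5, y=0), (x=4, y=1), (x=3, y=2)
  Distance 6: (x=6, y=0), (x=5, y=1), (x=4, y=2)  <- goal reached here
One shortest path (6 moves): (x=0, y=0) -> (x=1, y=0) -> (x=2, y=0) -> (x=3, y=0) -> (x=4, y=0) -> (x=5, y=0) -> (x=6, y=0)

Answer: Shortest path length: 6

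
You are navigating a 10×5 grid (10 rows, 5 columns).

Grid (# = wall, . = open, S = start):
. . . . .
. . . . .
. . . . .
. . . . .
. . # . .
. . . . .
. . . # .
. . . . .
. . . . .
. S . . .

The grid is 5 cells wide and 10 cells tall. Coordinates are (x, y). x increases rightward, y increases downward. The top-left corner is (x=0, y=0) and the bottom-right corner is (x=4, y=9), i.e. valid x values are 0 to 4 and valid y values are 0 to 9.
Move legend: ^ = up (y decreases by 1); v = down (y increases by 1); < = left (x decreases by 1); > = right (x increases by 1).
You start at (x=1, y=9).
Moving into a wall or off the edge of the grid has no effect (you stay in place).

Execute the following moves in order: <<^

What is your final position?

Start: (x=1, y=9)
  < (left): (x=1, y=9) -> (x=0, y=9)
  < (left): blocked, stay at (x=0, y=9)
  ^ (up): (x=0, y=9) -> (x=0, y=8)
Final: (x=0, y=8)

Answer: Final position: (x=0, y=8)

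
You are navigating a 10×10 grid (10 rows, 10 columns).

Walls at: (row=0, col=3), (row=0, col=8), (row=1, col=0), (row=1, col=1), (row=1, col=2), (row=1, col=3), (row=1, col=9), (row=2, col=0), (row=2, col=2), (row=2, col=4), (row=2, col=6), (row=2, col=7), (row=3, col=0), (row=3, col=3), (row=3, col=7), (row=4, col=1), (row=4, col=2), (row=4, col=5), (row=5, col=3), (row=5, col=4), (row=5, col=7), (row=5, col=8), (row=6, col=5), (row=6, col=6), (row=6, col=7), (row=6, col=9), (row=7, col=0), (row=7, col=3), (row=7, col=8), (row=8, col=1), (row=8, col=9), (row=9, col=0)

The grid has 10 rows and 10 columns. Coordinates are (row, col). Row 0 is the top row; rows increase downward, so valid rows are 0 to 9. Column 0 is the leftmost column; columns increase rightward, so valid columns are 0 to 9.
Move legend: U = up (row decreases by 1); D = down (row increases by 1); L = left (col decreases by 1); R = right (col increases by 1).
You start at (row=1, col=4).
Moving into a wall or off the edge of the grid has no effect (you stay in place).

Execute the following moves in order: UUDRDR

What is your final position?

Answer: Final position: (row=2, col=5)

Derivation:
Start: (row=1, col=4)
  U (up): (row=1, col=4) -> (row=0, col=4)
  U (up): blocked, stay at (row=0, col=4)
  D (down): (row=0, col=4) -> (row=1, col=4)
  R (right): (row=1, col=4) -> (row=1, col=5)
  D (down): (row=1, col=5) -> (row=2, col=5)
  R (right): blocked, stay at (row=2, col=5)
Final: (row=2, col=5)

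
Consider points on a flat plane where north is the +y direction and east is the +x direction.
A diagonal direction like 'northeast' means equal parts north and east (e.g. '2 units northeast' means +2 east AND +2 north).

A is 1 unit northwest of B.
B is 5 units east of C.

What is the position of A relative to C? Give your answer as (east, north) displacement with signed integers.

Place C at the origin (east=0, north=0).
  B is 5 units east of C: delta (east=+5, north=+0); B at (east=5, north=0).
  A is 1 unit northwest of B: delta (east=-1, north=+1); A at (east=4, north=1).
Therefore A relative to C: (east=4, north=1).

Answer: A is at (east=4, north=1) relative to C.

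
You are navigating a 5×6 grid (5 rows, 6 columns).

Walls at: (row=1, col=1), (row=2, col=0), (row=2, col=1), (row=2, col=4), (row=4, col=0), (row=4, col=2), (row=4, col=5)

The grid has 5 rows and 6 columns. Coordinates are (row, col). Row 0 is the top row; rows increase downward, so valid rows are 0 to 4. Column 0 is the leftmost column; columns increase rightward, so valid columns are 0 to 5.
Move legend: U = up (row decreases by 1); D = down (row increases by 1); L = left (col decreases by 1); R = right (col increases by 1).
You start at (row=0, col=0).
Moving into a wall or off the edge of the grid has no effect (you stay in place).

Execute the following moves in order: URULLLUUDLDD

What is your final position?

Start: (row=0, col=0)
  U (up): blocked, stay at (row=0, col=0)
  R (right): (row=0, col=0) -> (row=0, col=1)
  U (up): blocked, stay at (row=0, col=1)
  L (left): (row=0, col=1) -> (row=0, col=0)
  L (left): blocked, stay at (row=0, col=0)
  L (left): blocked, stay at (row=0, col=0)
  U (up): blocked, stay at (row=0, col=0)
  U (up): blocked, stay at (row=0, col=0)
  D (down): (row=0, col=0) -> (row=1, col=0)
  L (left): blocked, stay at (row=1, col=0)
  D (down): blocked, stay at (row=1, col=0)
  D (down): blocked, stay at (row=1, col=0)
Final: (row=1, col=0)

Answer: Final position: (row=1, col=0)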